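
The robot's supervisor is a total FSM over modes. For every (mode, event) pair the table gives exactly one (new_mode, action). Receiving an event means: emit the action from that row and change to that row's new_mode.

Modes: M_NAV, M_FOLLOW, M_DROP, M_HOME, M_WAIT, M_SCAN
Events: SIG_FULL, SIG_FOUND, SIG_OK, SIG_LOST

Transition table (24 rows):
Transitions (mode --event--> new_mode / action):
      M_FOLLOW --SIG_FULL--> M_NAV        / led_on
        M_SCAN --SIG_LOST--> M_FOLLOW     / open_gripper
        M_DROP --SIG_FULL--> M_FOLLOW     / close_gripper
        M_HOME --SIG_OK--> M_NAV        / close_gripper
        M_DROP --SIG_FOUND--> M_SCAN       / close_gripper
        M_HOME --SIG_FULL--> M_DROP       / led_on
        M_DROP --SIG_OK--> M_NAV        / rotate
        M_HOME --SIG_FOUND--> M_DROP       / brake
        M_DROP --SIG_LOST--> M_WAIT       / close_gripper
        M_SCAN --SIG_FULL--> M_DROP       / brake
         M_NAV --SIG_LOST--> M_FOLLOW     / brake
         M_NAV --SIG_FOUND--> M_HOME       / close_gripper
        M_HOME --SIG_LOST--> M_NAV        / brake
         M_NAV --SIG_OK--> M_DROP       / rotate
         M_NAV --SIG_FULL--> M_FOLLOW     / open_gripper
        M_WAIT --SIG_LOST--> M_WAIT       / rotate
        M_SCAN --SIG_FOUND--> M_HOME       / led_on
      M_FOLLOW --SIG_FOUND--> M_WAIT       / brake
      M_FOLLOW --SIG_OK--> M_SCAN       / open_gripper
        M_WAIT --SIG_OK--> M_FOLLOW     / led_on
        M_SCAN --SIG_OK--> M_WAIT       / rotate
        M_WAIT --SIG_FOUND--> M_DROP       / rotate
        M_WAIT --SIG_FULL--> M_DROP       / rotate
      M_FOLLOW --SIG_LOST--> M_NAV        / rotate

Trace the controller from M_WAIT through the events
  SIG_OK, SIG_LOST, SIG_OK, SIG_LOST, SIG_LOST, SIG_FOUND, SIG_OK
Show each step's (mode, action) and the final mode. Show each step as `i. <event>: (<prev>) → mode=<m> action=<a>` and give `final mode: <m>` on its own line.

final mode: M_NAV

1. SIG_OK: (M_WAIT) → mode=M_FOLLOW action=led_on
2. SIG_LOST: (M_FOLLOW) → mode=M_NAV action=rotate
3. SIG_OK: (M_NAV) → mode=M_DROP action=rotate
4. SIG_LOST: (M_DROP) → mode=M_WAIT action=close_gripper
5. SIG_LOST: (M_WAIT) → mode=M_WAIT action=rotate
6. SIG_FOUND: (M_WAIT) → mode=M_DROP action=rotate
7. SIG_OK: (M_DROP) → mode=M_NAV action=rotate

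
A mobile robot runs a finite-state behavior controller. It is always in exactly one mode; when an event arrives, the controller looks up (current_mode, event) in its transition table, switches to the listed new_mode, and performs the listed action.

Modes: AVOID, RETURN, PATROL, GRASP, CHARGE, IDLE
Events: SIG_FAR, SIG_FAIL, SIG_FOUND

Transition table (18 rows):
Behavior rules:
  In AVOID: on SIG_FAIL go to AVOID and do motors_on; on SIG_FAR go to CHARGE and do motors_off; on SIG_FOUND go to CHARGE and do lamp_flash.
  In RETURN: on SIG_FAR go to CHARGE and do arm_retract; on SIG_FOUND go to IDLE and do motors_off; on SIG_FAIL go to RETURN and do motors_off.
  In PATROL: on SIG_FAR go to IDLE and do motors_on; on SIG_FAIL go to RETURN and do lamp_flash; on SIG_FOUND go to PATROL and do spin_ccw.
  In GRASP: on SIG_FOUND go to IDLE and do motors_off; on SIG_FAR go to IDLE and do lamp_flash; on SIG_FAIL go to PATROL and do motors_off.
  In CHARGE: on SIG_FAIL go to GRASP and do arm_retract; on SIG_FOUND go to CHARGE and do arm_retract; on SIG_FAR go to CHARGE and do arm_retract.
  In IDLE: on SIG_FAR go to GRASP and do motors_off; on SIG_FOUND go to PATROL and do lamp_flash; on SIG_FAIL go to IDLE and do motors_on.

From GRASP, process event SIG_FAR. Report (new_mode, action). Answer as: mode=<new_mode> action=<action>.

mode=IDLE action=lamp_flash

current mode = GRASP; filter table to that mode:
  (GRASP, SIG_FOUND) → (IDLE, motors_off)
  (GRASP, SIG_FAR) → (IDLE, lamp_flash)  ← event matches
  (GRASP, SIG_FAIL) → (PATROL, motors_off)
event = SIG_FAR selects (IDLE, lamp_flash)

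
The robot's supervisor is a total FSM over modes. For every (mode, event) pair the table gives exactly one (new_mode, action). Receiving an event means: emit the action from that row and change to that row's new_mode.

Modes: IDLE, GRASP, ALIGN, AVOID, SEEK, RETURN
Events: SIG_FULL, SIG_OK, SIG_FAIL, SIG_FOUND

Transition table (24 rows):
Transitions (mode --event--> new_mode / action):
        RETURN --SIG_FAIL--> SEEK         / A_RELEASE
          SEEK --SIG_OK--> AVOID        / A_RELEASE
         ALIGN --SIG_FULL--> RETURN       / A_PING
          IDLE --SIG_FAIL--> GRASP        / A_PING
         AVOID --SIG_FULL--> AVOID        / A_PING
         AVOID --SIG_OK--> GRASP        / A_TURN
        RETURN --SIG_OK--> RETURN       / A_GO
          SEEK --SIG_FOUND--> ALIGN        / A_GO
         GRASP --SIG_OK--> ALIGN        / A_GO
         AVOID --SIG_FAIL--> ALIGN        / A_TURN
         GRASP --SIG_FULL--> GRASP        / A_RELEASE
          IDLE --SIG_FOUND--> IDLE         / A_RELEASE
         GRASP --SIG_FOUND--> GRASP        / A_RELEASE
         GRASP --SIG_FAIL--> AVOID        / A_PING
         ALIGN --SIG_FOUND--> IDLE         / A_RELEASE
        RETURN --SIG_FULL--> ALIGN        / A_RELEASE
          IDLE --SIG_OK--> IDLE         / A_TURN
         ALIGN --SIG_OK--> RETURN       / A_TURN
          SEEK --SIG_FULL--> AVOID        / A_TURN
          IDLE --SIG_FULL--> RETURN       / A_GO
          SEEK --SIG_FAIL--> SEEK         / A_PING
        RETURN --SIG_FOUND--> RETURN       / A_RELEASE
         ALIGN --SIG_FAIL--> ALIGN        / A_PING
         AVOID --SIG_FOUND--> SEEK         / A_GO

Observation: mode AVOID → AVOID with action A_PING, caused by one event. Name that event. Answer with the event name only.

try SIG_FULL: (AVOID, SIG_FULL) → (AVOID, A_PING)  ← matches
try SIG_OK: (AVOID, SIG_OK) → (GRASP, A_TURN)
try SIG_FAIL: (AVOID, SIG_FAIL) → (ALIGN, A_TURN)
try SIG_FOUND: (AVOID, SIG_FOUND) → (SEEK, A_GO)

SIG_FULL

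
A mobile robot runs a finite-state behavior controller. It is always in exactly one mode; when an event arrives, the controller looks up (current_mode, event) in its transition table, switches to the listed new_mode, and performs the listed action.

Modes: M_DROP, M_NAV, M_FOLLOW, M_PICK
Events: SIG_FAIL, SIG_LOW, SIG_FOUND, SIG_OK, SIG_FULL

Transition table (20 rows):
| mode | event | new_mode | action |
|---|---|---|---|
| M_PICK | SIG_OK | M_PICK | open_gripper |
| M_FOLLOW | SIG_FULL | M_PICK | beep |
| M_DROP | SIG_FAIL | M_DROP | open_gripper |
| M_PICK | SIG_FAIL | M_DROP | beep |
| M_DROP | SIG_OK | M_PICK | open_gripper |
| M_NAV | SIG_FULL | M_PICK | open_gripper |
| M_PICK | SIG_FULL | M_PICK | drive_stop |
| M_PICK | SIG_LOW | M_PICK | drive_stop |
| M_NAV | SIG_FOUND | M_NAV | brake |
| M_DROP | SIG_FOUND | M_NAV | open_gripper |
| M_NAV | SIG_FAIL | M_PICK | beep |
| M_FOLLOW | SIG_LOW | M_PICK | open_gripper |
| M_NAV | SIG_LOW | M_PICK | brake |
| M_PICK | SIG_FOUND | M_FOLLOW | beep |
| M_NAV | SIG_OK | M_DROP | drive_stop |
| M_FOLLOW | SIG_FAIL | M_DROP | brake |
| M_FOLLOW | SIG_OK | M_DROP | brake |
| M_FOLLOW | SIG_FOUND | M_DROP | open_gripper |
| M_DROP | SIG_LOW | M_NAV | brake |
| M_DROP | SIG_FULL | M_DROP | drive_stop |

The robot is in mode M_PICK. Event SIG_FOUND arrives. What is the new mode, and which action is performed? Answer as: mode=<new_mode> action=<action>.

mode=M_FOLLOW action=beep

current mode = M_PICK; filter table to that mode:
  (M_PICK, SIG_OK) → (M_PICK, open_gripper)
  (M_PICK, SIG_FAIL) → (M_DROP, beep)
  (M_PICK, SIG_FULL) → (M_PICK, drive_stop)
  (M_PICK, SIG_LOW) → (M_PICK, drive_stop)
  (M_PICK, SIG_FOUND) → (M_FOLLOW, beep)  ← event matches
event = SIG_FOUND selects (M_FOLLOW, beep)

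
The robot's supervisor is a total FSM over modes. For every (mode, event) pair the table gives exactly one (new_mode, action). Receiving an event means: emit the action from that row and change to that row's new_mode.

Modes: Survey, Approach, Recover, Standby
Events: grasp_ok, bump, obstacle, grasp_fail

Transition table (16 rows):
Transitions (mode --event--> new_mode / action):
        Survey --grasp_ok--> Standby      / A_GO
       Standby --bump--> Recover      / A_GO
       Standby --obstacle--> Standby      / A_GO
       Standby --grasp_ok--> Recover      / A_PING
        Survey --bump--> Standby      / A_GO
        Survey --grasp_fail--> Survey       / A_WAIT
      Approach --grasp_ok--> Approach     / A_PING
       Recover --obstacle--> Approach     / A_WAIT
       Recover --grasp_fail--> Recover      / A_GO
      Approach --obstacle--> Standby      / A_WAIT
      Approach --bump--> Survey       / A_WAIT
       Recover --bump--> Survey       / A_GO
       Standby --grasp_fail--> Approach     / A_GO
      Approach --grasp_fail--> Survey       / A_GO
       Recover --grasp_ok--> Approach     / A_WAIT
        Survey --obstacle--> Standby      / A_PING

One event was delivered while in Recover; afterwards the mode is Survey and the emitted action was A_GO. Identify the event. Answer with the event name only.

try grasp_ok: (Recover, grasp_ok) → (Approach, A_WAIT)
try bump: (Recover, bump) → (Survey, A_GO)  ← matches
try obstacle: (Recover, obstacle) → (Approach, A_WAIT)
try grasp_fail: (Recover, grasp_fail) → (Recover, A_GO)

bump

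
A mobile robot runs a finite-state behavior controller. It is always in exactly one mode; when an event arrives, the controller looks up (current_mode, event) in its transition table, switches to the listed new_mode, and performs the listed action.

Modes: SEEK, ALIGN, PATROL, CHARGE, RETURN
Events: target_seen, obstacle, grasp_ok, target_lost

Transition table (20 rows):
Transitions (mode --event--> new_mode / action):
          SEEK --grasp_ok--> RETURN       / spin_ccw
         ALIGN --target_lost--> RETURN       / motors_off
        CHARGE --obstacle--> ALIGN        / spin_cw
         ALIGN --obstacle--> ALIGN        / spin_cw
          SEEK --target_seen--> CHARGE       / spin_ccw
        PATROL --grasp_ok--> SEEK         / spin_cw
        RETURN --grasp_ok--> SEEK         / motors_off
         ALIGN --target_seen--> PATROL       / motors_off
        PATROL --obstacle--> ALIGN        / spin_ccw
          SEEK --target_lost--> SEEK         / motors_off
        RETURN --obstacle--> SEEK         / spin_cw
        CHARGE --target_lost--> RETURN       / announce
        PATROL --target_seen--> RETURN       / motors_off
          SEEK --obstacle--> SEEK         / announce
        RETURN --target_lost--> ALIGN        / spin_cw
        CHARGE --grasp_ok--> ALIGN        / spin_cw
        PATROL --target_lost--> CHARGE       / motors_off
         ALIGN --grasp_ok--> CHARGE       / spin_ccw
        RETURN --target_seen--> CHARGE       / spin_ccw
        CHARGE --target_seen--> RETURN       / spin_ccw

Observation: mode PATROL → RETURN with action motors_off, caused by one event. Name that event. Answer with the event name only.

target_seen

try target_seen: (PATROL, target_seen) → (RETURN, motors_off)  ← matches
try obstacle: (PATROL, obstacle) → (ALIGN, spin_ccw)
try grasp_ok: (PATROL, grasp_ok) → (SEEK, spin_cw)
try target_lost: (PATROL, target_lost) → (CHARGE, motors_off)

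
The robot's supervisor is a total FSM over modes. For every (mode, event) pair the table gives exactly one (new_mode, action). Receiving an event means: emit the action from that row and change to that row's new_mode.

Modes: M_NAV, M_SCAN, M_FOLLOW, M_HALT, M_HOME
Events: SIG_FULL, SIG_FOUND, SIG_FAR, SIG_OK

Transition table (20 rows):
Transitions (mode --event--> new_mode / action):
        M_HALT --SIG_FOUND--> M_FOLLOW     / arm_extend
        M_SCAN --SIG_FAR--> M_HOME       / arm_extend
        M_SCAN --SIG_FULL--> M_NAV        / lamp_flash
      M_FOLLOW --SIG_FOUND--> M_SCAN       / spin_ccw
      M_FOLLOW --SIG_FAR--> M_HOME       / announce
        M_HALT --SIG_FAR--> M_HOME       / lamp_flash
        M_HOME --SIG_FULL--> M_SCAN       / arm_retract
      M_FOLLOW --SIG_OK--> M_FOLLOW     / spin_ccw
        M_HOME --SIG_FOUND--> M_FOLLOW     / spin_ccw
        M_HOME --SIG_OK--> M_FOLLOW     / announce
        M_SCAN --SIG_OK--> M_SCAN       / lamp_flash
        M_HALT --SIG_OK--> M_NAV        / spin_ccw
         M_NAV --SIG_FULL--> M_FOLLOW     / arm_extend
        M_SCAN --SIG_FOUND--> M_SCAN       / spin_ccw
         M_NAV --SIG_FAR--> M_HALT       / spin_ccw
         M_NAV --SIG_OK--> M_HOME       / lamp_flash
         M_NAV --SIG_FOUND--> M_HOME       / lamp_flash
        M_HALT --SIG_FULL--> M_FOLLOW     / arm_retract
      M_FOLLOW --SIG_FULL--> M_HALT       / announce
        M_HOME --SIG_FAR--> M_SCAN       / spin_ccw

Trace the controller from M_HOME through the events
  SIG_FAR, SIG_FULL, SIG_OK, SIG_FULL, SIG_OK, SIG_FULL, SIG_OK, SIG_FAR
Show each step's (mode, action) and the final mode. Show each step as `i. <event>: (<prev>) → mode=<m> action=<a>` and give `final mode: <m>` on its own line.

1. SIG_FAR: (M_HOME) → mode=M_SCAN action=spin_ccw
2. SIG_FULL: (M_SCAN) → mode=M_NAV action=lamp_flash
3. SIG_OK: (M_NAV) → mode=M_HOME action=lamp_flash
4. SIG_FULL: (M_HOME) → mode=M_SCAN action=arm_retract
5. SIG_OK: (M_SCAN) → mode=M_SCAN action=lamp_flash
6. SIG_FULL: (M_SCAN) → mode=M_NAV action=lamp_flash
7. SIG_OK: (M_NAV) → mode=M_HOME action=lamp_flash
8. SIG_FAR: (M_HOME) → mode=M_SCAN action=spin_ccw

final mode: M_SCAN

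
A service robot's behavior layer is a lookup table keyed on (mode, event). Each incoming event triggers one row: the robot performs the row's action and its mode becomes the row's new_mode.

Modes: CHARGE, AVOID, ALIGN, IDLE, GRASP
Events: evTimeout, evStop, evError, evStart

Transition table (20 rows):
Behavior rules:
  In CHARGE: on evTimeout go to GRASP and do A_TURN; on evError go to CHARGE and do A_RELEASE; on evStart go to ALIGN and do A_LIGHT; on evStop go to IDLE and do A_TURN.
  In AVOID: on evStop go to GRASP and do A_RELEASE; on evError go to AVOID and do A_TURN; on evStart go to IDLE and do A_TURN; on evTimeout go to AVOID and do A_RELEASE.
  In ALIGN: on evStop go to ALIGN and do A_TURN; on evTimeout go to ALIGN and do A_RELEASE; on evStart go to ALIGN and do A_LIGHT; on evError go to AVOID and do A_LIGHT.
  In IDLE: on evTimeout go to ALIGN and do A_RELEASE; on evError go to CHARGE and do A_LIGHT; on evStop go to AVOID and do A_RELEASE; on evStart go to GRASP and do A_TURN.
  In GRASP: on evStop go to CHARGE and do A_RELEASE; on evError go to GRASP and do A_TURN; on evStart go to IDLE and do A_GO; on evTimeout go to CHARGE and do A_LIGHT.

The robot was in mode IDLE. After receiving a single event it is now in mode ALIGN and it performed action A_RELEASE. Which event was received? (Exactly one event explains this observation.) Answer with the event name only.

evTimeout

try evTimeout: (IDLE, evTimeout) → (ALIGN, A_RELEASE)  ← matches
try evStop: (IDLE, evStop) → (AVOID, A_RELEASE)
try evError: (IDLE, evError) → (CHARGE, A_LIGHT)
try evStart: (IDLE, evStart) → (GRASP, A_TURN)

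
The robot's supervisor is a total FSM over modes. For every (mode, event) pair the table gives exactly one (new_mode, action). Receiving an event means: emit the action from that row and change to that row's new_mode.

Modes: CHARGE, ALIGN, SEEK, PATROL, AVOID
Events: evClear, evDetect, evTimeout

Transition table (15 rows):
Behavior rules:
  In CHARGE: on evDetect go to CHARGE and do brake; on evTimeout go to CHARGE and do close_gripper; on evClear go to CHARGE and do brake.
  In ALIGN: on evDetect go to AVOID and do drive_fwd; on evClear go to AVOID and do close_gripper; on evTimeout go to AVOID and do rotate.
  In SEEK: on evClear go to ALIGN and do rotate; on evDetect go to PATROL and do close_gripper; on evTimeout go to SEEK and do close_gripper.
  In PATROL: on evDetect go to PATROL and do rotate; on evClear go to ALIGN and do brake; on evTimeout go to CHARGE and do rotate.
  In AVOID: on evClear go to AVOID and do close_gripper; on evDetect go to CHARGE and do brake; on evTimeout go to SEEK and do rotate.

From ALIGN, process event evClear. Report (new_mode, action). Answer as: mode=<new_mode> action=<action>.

current mode = ALIGN; filter table to that mode:
  (ALIGN, evDetect) → (AVOID, drive_fwd)
  (ALIGN, evClear) → (AVOID, close_gripper)  ← event matches
  (ALIGN, evTimeout) → (AVOID, rotate)
event = evClear selects (AVOID, close_gripper)

mode=AVOID action=close_gripper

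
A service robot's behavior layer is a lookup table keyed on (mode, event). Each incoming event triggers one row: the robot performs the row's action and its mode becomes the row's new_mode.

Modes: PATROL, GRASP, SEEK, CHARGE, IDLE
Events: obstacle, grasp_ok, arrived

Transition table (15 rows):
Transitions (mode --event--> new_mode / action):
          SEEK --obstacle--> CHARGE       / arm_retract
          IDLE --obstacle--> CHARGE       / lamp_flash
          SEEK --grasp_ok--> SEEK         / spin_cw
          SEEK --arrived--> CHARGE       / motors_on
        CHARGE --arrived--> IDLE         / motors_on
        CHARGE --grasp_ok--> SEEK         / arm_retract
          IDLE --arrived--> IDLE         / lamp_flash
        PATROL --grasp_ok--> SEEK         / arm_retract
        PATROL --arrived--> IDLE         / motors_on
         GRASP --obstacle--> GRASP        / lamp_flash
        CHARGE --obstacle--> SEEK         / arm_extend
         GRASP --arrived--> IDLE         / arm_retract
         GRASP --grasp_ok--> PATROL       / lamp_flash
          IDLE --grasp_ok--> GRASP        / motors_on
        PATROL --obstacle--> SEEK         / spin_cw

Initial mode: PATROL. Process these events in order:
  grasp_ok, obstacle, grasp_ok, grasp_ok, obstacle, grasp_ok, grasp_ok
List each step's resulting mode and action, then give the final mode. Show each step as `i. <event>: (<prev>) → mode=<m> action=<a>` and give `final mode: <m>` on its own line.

final mode: SEEK

1. grasp_ok: (PATROL) → mode=SEEK action=arm_retract
2. obstacle: (SEEK) → mode=CHARGE action=arm_retract
3. grasp_ok: (CHARGE) → mode=SEEK action=arm_retract
4. grasp_ok: (SEEK) → mode=SEEK action=spin_cw
5. obstacle: (SEEK) → mode=CHARGE action=arm_retract
6. grasp_ok: (CHARGE) → mode=SEEK action=arm_retract
7. grasp_ok: (SEEK) → mode=SEEK action=spin_cw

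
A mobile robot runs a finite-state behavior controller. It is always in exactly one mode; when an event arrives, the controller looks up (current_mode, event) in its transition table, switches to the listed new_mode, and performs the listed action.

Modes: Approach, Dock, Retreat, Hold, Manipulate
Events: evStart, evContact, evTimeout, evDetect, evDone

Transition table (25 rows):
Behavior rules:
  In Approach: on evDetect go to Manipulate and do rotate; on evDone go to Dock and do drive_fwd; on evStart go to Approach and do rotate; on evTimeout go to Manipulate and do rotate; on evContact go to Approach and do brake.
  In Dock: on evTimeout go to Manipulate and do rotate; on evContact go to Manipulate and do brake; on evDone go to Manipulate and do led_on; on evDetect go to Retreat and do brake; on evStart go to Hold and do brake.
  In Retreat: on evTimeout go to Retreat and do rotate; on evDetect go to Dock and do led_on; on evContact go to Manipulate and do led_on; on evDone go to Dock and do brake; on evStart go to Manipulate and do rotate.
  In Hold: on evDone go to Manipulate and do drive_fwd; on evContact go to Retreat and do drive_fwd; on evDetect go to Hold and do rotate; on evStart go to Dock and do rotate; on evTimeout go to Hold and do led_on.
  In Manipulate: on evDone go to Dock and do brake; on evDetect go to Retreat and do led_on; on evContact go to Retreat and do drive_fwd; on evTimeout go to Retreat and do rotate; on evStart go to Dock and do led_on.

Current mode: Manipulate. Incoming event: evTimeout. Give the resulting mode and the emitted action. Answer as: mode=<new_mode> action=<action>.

current mode = Manipulate; filter table to that mode:
  (Manipulate, evDone) → (Dock, brake)
  (Manipulate, evDetect) → (Retreat, led_on)
  (Manipulate, evContact) → (Retreat, drive_fwd)
  (Manipulate, evTimeout) → (Retreat, rotate)  ← event matches
  (Manipulate, evStart) → (Dock, led_on)
event = evTimeout selects (Retreat, rotate)

mode=Retreat action=rotate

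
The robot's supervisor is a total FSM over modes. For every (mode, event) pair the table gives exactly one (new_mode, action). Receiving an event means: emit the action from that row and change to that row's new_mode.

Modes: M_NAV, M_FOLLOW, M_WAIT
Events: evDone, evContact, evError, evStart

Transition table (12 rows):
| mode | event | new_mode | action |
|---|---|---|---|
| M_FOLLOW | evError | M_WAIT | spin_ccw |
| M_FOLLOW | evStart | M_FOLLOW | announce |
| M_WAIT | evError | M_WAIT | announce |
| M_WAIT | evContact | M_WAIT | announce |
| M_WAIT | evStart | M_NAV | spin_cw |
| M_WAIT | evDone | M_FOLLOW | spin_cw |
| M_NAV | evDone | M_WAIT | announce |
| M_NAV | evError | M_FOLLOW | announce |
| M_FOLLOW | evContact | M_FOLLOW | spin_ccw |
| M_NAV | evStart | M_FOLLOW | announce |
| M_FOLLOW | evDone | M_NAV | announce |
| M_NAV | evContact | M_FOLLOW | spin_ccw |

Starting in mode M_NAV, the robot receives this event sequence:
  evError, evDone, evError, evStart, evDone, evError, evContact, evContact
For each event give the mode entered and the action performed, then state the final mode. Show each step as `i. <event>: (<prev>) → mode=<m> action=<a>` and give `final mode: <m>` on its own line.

final mode: M_FOLLOW

1. evError: (M_NAV) → mode=M_FOLLOW action=announce
2. evDone: (M_FOLLOW) → mode=M_NAV action=announce
3. evError: (M_NAV) → mode=M_FOLLOW action=announce
4. evStart: (M_FOLLOW) → mode=M_FOLLOW action=announce
5. evDone: (M_FOLLOW) → mode=M_NAV action=announce
6. evError: (M_NAV) → mode=M_FOLLOW action=announce
7. evContact: (M_FOLLOW) → mode=M_FOLLOW action=spin_ccw
8. evContact: (M_FOLLOW) → mode=M_FOLLOW action=spin_ccw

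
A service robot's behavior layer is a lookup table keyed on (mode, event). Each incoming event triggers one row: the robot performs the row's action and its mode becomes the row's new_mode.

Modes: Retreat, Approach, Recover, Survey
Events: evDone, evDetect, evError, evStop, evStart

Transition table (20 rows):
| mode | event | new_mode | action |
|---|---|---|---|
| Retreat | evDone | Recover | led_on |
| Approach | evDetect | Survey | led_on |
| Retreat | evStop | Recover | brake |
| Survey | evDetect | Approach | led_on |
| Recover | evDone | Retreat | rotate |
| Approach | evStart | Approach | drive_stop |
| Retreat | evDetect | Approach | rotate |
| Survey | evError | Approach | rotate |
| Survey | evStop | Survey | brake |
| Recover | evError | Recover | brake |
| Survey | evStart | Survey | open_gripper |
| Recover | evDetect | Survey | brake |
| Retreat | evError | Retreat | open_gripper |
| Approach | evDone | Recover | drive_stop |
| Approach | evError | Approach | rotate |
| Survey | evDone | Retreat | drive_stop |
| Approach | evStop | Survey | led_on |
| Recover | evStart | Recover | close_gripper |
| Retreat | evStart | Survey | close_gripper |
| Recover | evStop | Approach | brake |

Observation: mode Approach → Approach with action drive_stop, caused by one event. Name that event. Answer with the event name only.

evStart

try evDone: (Approach, evDone) → (Recover, drive_stop)
try evDetect: (Approach, evDetect) → (Survey, led_on)
try evError: (Approach, evError) → (Approach, rotate)
try evStop: (Approach, evStop) → (Survey, led_on)
try evStart: (Approach, evStart) → (Approach, drive_stop)  ← matches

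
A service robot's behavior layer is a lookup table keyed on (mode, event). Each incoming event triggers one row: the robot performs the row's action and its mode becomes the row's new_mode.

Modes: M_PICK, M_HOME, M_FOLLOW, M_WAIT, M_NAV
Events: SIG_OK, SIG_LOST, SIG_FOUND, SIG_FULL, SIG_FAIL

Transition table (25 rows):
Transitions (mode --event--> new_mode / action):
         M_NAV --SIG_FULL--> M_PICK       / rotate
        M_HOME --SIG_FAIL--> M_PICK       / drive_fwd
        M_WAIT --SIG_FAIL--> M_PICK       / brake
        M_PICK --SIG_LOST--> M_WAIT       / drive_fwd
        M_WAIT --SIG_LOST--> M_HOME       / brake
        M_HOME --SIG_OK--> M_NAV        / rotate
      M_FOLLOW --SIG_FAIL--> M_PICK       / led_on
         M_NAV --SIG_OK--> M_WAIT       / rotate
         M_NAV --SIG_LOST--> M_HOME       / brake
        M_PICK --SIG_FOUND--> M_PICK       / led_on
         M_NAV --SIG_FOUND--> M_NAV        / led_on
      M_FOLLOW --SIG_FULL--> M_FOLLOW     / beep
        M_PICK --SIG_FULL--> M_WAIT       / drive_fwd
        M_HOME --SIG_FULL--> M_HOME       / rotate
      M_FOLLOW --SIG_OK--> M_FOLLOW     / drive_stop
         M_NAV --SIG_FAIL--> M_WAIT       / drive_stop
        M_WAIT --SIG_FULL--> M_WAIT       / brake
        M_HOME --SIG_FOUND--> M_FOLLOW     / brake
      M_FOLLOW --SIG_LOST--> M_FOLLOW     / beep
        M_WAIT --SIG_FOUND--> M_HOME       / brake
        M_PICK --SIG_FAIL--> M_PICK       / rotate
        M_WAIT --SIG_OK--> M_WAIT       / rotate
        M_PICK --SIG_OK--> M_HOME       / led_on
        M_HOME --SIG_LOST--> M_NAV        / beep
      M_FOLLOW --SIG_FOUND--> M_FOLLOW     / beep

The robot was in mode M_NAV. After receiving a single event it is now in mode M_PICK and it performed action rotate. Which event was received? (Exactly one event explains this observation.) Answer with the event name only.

try SIG_OK: (M_NAV, SIG_OK) → (M_WAIT, rotate)
try SIG_LOST: (M_NAV, SIG_LOST) → (M_HOME, brake)
try SIG_FOUND: (M_NAV, SIG_FOUND) → (M_NAV, led_on)
try SIG_FULL: (M_NAV, SIG_FULL) → (M_PICK, rotate)  ← matches
try SIG_FAIL: (M_NAV, SIG_FAIL) → (M_WAIT, drive_stop)

SIG_FULL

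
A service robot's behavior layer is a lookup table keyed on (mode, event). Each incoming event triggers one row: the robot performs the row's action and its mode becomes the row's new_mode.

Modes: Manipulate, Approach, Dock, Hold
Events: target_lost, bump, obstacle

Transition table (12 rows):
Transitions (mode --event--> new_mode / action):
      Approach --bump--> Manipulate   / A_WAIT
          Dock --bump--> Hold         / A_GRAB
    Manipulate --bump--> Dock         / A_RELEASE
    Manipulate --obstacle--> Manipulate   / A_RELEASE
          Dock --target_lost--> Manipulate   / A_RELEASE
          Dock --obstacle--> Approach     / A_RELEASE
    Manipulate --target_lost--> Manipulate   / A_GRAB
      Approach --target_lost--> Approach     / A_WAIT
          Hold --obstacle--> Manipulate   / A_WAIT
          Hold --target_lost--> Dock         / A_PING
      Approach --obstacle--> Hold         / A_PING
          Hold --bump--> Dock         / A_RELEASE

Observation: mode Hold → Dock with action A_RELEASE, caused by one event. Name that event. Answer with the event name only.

try target_lost: (Hold, target_lost) → (Dock, A_PING)
try bump: (Hold, bump) → (Dock, A_RELEASE)  ← matches
try obstacle: (Hold, obstacle) → (Manipulate, A_WAIT)

bump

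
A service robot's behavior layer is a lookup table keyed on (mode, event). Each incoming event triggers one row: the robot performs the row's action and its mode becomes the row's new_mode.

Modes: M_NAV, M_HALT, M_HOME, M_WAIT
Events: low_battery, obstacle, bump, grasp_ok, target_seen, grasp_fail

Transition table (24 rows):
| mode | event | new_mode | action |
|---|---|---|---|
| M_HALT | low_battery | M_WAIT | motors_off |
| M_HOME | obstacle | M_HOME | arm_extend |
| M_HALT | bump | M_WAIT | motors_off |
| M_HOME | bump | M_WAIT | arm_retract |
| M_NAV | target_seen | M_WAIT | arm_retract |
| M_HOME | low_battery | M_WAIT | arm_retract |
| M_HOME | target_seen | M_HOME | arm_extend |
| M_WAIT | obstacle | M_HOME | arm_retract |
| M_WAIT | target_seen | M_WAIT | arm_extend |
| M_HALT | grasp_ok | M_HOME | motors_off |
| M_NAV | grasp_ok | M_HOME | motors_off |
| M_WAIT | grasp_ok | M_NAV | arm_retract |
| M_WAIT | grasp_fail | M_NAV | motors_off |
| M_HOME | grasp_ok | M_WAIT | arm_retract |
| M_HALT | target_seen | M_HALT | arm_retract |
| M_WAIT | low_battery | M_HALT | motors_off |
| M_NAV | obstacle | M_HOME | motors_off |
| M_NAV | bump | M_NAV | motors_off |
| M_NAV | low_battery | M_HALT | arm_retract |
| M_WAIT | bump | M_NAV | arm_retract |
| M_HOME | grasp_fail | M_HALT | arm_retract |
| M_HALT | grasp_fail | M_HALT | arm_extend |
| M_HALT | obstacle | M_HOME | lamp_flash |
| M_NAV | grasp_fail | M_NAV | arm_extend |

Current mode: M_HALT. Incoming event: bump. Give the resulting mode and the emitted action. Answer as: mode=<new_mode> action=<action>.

current mode = M_HALT; filter table to that mode:
  (M_HALT, low_battery) → (M_WAIT, motors_off)
  (M_HALT, bump) → (M_WAIT, motors_off)  ← event matches
  (M_HALT, grasp_ok) → (M_HOME, motors_off)
  (M_HALT, target_seen) → (M_HALT, arm_retract)
  (M_HALT, grasp_fail) → (M_HALT, arm_extend)
  (M_HALT, obstacle) → (M_HOME, lamp_flash)
event = bump selects (M_WAIT, motors_off)

mode=M_WAIT action=motors_off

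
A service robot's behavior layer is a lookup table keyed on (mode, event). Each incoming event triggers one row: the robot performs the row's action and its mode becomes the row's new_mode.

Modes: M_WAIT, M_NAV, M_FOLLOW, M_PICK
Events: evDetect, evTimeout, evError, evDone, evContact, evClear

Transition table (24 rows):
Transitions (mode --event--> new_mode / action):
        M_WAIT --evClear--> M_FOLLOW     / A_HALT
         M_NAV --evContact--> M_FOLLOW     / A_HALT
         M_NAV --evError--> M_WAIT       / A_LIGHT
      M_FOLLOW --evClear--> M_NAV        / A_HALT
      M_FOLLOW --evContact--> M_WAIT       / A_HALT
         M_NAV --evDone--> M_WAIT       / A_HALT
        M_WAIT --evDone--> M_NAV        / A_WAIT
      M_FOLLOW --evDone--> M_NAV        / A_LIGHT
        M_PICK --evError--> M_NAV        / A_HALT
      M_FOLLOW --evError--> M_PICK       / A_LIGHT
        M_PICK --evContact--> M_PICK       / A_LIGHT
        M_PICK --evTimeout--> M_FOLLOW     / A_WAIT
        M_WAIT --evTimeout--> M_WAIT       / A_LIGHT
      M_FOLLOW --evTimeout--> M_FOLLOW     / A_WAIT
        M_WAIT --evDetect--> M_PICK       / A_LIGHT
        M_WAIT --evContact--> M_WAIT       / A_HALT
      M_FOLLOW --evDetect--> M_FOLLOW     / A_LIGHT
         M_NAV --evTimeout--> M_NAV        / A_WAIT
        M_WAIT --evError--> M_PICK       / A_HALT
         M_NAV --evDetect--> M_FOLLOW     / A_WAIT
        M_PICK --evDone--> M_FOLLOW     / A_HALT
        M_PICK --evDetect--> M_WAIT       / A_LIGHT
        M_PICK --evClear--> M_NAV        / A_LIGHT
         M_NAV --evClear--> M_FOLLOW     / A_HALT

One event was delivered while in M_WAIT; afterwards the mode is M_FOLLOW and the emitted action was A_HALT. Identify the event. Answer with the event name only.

evClear

try evDetect: (M_WAIT, evDetect) → (M_PICK, A_LIGHT)
try evTimeout: (M_WAIT, evTimeout) → (M_WAIT, A_LIGHT)
try evError: (M_WAIT, evError) → (M_PICK, A_HALT)
try evDone: (M_WAIT, evDone) → (M_NAV, A_WAIT)
try evContact: (M_WAIT, evContact) → (M_WAIT, A_HALT)
try evClear: (M_WAIT, evClear) → (M_FOLLOW, A_HALT)  ← matches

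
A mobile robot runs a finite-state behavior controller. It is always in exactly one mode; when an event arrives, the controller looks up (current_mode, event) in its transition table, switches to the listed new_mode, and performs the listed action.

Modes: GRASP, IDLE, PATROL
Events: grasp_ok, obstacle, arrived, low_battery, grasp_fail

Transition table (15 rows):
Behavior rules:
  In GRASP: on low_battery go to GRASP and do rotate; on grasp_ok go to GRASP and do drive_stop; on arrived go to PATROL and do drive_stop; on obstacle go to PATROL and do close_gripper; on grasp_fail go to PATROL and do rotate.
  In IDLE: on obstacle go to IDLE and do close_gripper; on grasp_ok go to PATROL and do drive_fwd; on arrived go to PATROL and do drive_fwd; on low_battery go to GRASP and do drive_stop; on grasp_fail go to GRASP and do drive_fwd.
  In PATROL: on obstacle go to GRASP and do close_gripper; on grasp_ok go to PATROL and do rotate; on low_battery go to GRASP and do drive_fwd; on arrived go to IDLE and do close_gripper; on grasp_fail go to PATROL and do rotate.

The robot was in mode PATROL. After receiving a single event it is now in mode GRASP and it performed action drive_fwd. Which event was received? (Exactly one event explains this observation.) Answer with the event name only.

try grasp_ok: (PATROL, grasp_ok) → (PATROL, rotate)
try obstacle: (PATROL, obstacle) → (GRASP, close_gripper)
try arrived: (PATROL, arrived) → (IDLE, close_gripper)
try low_battery: (PATROL, low_battery) → (GRASP, drive_fwd)  ← matches
try grasp_fail: (PATROL, grasp_fail) → (PATROL, rotate)

low_battery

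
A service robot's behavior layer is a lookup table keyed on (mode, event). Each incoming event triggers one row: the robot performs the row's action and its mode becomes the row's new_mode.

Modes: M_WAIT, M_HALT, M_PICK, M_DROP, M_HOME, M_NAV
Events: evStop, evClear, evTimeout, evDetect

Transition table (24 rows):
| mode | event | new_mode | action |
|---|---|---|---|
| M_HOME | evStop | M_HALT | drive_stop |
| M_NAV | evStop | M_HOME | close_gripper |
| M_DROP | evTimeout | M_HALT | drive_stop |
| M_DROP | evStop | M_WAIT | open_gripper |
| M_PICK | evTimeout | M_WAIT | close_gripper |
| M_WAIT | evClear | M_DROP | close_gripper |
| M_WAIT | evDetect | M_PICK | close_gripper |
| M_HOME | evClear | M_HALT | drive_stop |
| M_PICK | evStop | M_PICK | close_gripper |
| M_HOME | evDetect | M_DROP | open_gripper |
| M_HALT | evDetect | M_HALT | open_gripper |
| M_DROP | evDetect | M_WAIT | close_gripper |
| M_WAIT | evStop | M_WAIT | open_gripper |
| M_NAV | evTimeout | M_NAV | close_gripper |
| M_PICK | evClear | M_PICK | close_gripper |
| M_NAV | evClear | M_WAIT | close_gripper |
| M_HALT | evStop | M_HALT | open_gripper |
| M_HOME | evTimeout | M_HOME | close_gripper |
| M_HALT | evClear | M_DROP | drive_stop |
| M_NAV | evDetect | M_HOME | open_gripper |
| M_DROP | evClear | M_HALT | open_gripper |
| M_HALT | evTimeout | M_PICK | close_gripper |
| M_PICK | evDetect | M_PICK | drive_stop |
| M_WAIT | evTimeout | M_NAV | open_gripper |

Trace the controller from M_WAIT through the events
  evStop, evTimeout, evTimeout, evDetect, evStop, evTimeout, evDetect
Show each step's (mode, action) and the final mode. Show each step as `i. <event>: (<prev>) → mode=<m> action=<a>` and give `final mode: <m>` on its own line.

final mode: M_PICK

1. evStop: (M_WAIT) → mode=M_WAIT action=open_gripper
2. evTimeout: (M_WAIT) → mode=M_NAV action=open_gripper
3. evTimeout: (M_NAV) → mode=M_NAV action=close_gripper
4. evDetect: (M_NAV) → mode=M_HOME action=open_gripper
5. evStop: (M_HOME) → mode=M_HALT action=drive_stop
6. evTimeout: (M_HALT) → mode=M_PICK action=close_gripper
7. evDetect: (M_PICK) → mode=M_PICK action=drive_stop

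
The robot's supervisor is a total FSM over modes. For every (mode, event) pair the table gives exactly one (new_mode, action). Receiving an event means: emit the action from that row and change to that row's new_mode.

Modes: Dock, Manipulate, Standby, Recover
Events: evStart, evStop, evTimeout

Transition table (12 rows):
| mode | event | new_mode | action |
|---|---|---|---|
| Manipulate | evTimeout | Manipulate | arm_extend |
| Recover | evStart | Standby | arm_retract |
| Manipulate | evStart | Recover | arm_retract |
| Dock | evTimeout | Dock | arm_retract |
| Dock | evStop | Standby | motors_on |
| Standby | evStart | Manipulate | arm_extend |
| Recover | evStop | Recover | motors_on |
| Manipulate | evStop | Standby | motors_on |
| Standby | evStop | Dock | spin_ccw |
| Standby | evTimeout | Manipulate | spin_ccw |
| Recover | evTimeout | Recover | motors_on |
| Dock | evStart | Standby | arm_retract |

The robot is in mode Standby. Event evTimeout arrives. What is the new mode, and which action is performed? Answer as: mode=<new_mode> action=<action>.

mode=Manipulate action=spin_ccw

current mode = Standby; filter table to that mode:
  (Standby, evStart) → (Manipulate, arm_extend)
  (Standby, evStop) → (Dock, spin_ccw)
  (Standby, evTimeout) → (Manipulate, spin_ccw)  ← event matches
event = evTimeout selects (Manipulate, spin_ccw)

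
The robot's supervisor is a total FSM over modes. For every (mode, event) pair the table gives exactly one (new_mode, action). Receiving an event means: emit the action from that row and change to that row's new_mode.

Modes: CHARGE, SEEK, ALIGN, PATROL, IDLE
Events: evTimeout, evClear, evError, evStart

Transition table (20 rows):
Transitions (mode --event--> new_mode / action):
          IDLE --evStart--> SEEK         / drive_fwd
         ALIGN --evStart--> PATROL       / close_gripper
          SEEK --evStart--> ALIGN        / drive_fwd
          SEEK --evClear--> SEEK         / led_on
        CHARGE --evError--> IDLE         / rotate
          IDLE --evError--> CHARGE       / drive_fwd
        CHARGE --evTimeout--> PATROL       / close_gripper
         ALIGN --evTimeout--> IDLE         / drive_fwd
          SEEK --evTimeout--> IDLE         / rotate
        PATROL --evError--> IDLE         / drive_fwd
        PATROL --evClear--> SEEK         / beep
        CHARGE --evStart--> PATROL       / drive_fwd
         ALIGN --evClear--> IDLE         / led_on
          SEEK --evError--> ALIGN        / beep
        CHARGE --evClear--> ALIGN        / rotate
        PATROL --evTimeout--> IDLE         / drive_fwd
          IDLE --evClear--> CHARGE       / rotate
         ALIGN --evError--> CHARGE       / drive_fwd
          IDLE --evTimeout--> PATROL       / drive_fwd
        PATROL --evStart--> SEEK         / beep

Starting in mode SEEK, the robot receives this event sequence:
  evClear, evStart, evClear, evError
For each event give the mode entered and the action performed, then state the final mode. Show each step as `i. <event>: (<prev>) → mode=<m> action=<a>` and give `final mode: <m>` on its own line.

1. evClear: (SEEK) → mode=SEEK action=led_on
2. evStart: (SEEK) → mode=ALIGN action=drive_fwd
3. evClear: (ALIGN) → mode=IDLE action=led_on
4. evError: (IDLE) → mode=CHARGE action=drive_fwd

final mode: CHARGE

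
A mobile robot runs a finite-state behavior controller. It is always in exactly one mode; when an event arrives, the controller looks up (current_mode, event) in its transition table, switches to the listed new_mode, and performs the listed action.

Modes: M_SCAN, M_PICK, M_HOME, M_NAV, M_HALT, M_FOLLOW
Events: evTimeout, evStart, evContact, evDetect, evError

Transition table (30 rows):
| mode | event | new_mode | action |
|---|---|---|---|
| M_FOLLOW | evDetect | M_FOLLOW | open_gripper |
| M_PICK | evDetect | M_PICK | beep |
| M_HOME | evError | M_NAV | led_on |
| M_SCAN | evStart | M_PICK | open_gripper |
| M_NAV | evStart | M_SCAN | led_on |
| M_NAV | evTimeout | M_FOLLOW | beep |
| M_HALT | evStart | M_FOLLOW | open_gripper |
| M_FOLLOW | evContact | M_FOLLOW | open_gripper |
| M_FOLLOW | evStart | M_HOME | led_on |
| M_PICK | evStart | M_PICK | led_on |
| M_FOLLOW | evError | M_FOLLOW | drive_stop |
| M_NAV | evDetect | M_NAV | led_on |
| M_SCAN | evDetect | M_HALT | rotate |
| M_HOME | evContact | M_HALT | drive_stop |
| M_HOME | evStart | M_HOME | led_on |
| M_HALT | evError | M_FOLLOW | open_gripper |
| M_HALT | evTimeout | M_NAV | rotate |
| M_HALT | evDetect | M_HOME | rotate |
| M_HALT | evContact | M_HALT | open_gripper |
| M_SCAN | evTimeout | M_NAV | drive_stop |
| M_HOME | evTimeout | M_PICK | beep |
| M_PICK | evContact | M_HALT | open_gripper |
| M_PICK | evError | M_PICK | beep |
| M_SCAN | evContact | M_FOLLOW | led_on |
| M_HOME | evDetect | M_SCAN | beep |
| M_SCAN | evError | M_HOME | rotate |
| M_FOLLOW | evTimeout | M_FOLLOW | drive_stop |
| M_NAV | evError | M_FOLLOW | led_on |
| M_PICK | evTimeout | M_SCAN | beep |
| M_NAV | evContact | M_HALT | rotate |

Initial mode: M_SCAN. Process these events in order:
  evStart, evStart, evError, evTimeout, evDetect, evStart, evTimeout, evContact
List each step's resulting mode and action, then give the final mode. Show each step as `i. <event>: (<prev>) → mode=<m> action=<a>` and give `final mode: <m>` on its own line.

final mode: M_FOLLOW

1. evStart: (M_SCAN) → mode=M_PICK action=open_gripper
2. evStart: (M_PICK) → mode=M_PICK action=led_on
3. evError: (M_PICK) → mode=M_PICK action=beep
4. evTimeout: (M_PICK) → mode=M_SCAN action=beep
5. evDetect: (M_SCAN) → mode=M_HALT action=rotate
6. evStart: (M_HALT) → mode=M_FOLLOW action=open_gripper
7. evTimeout: (M_FOLLOW) → mode=M_FOLLOW action=drive_stop
8. evContact: (M_FOLLOW) → mode=M_FOLLOW action=open_gripper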